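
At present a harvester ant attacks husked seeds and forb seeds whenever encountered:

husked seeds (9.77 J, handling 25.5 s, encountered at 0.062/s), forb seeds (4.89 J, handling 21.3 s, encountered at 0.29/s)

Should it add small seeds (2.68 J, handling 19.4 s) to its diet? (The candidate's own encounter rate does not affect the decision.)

No

On husked seeds and forb seeds alone, R = ΣλE/(1+Σλh) = 2.024/8.758 = 0.2311 J/s.
small seeds: E/h = 2.68/19.4 = 0.1381 J/s.
Since 0.1381 < R, time spent handling small seeds is better spent searching.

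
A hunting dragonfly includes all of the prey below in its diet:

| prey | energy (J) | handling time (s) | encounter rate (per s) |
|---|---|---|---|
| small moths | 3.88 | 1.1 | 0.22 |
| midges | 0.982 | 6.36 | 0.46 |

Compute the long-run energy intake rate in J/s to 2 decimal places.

Energy encountered per unit search time: 0.22×3.88 + 0.46×0.982 = 1.305 J/s.
Handling time per unit search time: 0.22×1.1 + 0.46×6.36 = 3.168.
Rate = 1.305/(1 + 3.168) = 0.3132 J/s.

0.31 J/s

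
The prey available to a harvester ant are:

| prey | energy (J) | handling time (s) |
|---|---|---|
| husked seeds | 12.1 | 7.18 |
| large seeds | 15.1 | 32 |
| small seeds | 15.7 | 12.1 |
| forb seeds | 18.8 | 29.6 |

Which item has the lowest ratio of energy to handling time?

large seeds

In descending order of E/h:
husked seeds: 12.1/7.18 = 1.69 J/s
small seeds: 15.7/12.1 = 1.3 J/s
forb seeds: 18.8/29.6 = 0.635 J/s
large seeds: 15.1/32 = 0.472 J/s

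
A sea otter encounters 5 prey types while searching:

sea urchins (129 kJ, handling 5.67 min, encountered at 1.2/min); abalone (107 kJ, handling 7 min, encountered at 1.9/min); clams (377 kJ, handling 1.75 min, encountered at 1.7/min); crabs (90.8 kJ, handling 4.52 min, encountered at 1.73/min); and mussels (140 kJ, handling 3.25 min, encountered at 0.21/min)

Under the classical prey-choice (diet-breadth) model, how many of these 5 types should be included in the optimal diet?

Rank by E/h (kJ/min): clams 215, mussels 43.1, sea urchins 22.8, crabs 20.1, abalone 15.3. Include each in turn until the next type's E/h falls below the running intake rate.
Rate on top 1: 161.2. mussels: 43.1 < 161.2 → exclude; stop.
Optimal diet: clams — 1 of 5 types.

1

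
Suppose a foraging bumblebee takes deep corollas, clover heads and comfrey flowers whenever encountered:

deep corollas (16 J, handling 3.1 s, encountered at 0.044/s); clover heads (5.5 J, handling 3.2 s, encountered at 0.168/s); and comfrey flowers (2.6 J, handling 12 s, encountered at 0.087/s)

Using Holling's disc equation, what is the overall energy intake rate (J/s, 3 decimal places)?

0.682 J/s

R = Σλ_iE_i / (1 + Σλ_ih_i)
Numerator: 0.044×16 + 0.168×5.5 + 0.087×2.6 = 1.854
Denominator: 1 + 0.044×3.1 + 0.168×3.2 + 0.087×12 = 2.718
R = 1.854/2.718 = 0.6822 J/s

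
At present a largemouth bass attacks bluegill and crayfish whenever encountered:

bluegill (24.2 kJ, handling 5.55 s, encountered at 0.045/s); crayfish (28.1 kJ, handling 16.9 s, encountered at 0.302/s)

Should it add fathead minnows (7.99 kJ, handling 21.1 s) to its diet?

No

Intake rate on the current diet: R = (0.045×24.2 + 0.302×28.1) / (1 + 0.045×5.55 + 0.302×16.9) = 9.575/6.354 = 1.507 kJ/s.
Profitability of fathead minnows: 7.99/21.1 = 0.3787 kJ/s.
0.3787 < 1.507, so adding fathead minnows would lower the average — exclude it.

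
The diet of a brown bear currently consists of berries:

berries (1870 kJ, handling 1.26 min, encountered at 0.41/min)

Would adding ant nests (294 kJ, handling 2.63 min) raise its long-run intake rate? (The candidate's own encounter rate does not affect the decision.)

No

Intake rate on the current diet: R = (0.41×1870) / (1 + 0.41×1.26) = 766.7/1.517 = 505.5 kJ/min.
ant nests: E/h = 294/2.63 = 111.8 kJ/min.
111.8 < 505.5, so adding ant nests would lower the average — exclude it.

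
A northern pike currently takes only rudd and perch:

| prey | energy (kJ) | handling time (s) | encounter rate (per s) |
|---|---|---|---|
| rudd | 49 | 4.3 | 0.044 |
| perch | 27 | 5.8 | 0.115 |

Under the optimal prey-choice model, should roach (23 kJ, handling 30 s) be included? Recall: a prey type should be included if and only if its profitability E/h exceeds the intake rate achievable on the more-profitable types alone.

No

Current rate: (0.044×49 + 0.115×27)/(1 + 0.044×4.3 + 0.115×5.8) = 2.834 kJ/s.
roach: E/h = 23/30 = 0.7667 kJ/s.
0.7667 < 2.834, so adding roach would lower the average — exclude it.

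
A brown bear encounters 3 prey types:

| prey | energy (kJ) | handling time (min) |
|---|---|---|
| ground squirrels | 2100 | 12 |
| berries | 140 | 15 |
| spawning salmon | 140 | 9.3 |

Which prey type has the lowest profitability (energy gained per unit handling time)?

In descending order of E/h:
ground squirrels: 2100/12 = 175 kJ/min
spawning salmon: 140/9.3 = 15.1 kJ/min
berries: 140/15 = 9.33 kJ/min

berries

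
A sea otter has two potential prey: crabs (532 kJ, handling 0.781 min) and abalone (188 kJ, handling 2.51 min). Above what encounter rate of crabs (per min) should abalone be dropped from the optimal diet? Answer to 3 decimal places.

Drop abalone once their profitability E₂/h₂ falls below the rate achievable on crabs alone: E₂/h₂ = λE₁/(1 + λh₁).
Solve for λ: λE₁h₂ = E₂(1 + λh₁) → λ(E₁h₂ − E₂h₁) = E₂ → λ = E₂/(E₁h₂ − E₂h₁).
λ = 188/(532×2.51 − 188×0.781) = 188/1188 = 0.1582 per min.

0.158 per min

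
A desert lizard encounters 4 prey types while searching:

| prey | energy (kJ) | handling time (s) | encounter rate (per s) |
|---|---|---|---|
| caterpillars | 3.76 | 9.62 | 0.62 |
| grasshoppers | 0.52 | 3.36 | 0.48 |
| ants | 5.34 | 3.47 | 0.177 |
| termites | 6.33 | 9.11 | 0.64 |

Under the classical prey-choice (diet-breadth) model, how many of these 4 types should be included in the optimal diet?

E/h in descending order: ants 1.54, termites 0.695, caterpillars 0.391, grasshoppers 0.155 kJ/s. The optimal diet is the largest prefix of this list for which every included type satisfies E_i/h_i > R on the types above it.
Rate on top 1: 0.5855. termites: 0.695 > 0.5855 → include.
Rate on top 2: 0.6711. caterpillars: 0.391 < 0.6711 → exclude; stop.
Optimal diet: ants, termites — 2 of 4 types.

2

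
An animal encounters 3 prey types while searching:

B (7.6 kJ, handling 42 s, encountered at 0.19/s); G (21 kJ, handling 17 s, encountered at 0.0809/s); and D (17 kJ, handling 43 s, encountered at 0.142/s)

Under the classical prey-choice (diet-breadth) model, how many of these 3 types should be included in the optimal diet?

Rank by E/h (kJ/s): G 1.24, D 0.395, B 0.181. Include each in turn until the next type's E/h falls below the running intake rate.
Rate on top 1: 0.7152. D: 0.395 < 0.7152 → exclude; stop.
Optimal diet: G — 1 of 3 types.

1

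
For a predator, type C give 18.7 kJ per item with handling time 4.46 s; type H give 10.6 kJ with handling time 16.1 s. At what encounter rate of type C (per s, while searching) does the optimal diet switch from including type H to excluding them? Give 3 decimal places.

The zero-one rule: include type H iff E₂/h₂ > λE₁/(1+λh₁). Equality gives the switch point.
λE₁h₂ = E₂ + λE₂h₁ ⇒ λ = E₂/(E₁h₂ − E₂h₁) = 10.6/(301.1 − 47.28) = 0.04177 per s.

0.042 per s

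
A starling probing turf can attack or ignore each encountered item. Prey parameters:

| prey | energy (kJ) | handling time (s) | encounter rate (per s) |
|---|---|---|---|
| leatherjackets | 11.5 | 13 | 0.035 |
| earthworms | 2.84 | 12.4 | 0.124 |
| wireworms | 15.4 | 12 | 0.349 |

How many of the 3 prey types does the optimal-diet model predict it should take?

1

E/h in descending order: wireworms 1.28, leatherjackets 0.885, earthworms 0.229 kJ/s. The optimal diet is the largest prefix of this list for which every included type satisfies E_i/h_i > R on the types above it.
Rate on top 1: 1.036. leatherjackets: 0.885 < 1.036 → exclude; stop.
Optimal diet: wireworms — 1 of 3 types.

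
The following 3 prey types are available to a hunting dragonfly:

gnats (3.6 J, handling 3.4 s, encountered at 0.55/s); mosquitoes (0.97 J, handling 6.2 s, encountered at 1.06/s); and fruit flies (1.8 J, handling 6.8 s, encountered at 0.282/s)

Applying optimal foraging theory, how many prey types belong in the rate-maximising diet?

1

E/h in descending order: gnats 1.06, fruit flies 0.265, mosquitoes 0.156 J/s. The optimal diet is the largest prefix of this list for which every included type satisfies E_i/h_i > R on the types above it.
Rate on top 1: 0.6899. fruit flies: 0.265 < 0.6899 → exclude; stop.
Optimal diet: gnats — 1 of 3 types.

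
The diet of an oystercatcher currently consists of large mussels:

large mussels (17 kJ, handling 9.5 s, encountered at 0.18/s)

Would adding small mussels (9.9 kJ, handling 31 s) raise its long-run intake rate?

No

Intake rate on the current diet: R = (0.18×17) / (1 + 0.18×9.5) = 3.06/2.71 = 1.129 kJ/s.
small mussels: E/h = 9.9/31 = 0.3194 kJ/s.
0.3194 < 1.129, so adding small mussels would lower the average — exclude it.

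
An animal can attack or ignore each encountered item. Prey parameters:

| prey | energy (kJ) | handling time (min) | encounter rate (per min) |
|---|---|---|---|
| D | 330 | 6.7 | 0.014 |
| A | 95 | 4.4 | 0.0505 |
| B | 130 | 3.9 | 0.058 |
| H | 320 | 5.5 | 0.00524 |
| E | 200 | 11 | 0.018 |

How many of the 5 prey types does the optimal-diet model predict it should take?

5

E/h in descending order: H 58.2, D 49.3, B 33.3, A 21.6, E 18.2 kJ/min. The optimal diet is the largest prefix of this list for which every included type satisfies E_i/h_i > R on the types above it.
Rate on top 1: 1.63. D: 49.3 > 1.63 → include.
Rate on top 2: 5.609. B: 33.3 > 5.609 → include.
Rate on top 3: 10.26. A: 21.6 > 10.26 → include.
Rate on top 4: 11.86. E: 18.2 > 11.86 → include.
Optimal diet: H, D, B, A, E — 5 of 5 types.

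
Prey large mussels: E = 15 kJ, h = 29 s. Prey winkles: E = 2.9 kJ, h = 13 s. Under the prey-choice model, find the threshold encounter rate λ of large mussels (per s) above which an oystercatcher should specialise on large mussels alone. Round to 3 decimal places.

0.026 per s

Drop winkles once their profitability E₂/h₂ falls below the rate achievable on large mussels alone: E₂/h₂ = λE₁/(1 + λh₁).
Solve for λ: λE₁h₂ = E₂(1 + λh₁) → λ(E₁h₂ − E₂h₁) = E₂ → λ = E₂/(E₁h₂ − E₂h₁).
λ = 2.9/(15×13 − 2.9×29) = 2.9/110.9 = 0.02615 per s.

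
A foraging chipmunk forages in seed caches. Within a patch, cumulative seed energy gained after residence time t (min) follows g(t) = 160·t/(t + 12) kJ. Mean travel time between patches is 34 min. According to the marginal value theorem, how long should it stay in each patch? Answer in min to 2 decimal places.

Maximise g(t)/(T+t): set derivative to zero → g'(t)(T+t) = g(t).
g'(t) = 160·12/(t + 12)². Setting 160·12/(t+12)² = 160t/[(t+12)(34+t)] gives 12(34+t) = t(t+12), so t² = 12×34 = 408.
t* = √408 = 20.2 min.

20.20 min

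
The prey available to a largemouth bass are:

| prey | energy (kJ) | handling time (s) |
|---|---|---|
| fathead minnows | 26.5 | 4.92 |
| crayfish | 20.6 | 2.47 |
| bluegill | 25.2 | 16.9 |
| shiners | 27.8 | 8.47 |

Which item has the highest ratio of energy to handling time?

In descending order of E/h:
crayfish: 20.6/2.47 = 8.34 kJ/s
fathead minnows: 26.5/4.92 = 5.39 kJ/s
shiners: 27.8/8.47 = 3.28 kJ/s
bluegill: 25.2/16.9 = 1.49 kJ/s

crayfish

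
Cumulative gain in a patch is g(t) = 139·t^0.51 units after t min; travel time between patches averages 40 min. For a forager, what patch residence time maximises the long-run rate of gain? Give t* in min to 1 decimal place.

Optimal t* satisfies g'(t*) = g(t*)/(T + t*).
g'(t) = 0.51·139·t^-0.49. Setting 0.51·139·t^-0.49 = 139·t^0.51/(40+t) gives 0.51(40+t) = t, so 0.49·t = 0.51×40.
t* = 0.51×40/0.49 = 41.63 min.

41.6 min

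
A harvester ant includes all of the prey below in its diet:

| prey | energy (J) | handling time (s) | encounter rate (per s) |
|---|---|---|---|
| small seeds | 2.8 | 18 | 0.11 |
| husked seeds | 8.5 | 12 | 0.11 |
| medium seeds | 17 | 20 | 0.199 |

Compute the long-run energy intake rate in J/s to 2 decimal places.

0.56 J/s

Energy encountered per unit search time: 0.11×2.8 + 0.11×8.5 + 0.199×17 = 4.626 J/s.
Handling time per unit search time: 0.11×18 + 0.11×12 + 0.199×20 = 7.28.
Rate = 4.626/(1 + 7.28) = 0.5587 J/s.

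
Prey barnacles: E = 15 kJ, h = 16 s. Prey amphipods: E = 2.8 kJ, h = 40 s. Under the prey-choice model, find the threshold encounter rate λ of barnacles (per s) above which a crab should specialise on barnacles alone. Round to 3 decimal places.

The zero-one rule: include amphipods iff E₂/h₂ > λE₁/(1+λh₁). Equality gives the switch point.
λE₁h₂ = E₂ + λE₂h₁ ⇒ λ = E₂/(E₁h₂ − E₂h₁) = 2.8/(600 − 44.8) = 0.005043 per s.

0.005 per s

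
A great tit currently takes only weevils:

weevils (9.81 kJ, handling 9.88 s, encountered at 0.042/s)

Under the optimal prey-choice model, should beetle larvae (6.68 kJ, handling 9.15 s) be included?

Yes

On weevils alone, R = ΣλE/(1+Σλh) = 0.412/1.415 = 0.2912 kJ/s.
beetle larvae: E/h = 6.68/9.15 = 0.7301 kJ/s.
Since 0.7301 > R, including beetle larvae increases the long-run rate.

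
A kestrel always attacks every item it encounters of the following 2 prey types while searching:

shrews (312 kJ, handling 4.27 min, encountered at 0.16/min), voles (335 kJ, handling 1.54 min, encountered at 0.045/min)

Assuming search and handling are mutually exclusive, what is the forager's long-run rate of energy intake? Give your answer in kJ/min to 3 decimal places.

Energy encountered per unit search time: 0.16×312 + 0.045×335 = 65 kJ/min.
Handling time per unit search time: 0.16×4.27 + 0.045×1.54 = 0.7525.
Rate = 65/(1 + 0.7525) = 37.09 kJ/min.

37.087 kJ/min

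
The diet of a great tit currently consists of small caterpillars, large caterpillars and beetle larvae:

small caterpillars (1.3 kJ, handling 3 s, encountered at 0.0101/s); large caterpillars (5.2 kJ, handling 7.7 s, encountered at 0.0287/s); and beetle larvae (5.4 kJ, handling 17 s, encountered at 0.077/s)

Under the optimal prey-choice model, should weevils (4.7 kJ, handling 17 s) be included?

Yes

Intake rate on the current diet: R = (0.0101×1.3 + 0.0287×5.2 + 0.077×5.4) / (1 + 0.0101×3 + 0.0287×7.7 + 0.077×17) = 0.5782/2.56 = 0.2258 kJ/s.
Profitability of weevils: 4.7/17 = 0.2765 kJ/s.
Since 0.2765 > R, including weevils increases the long-run rate.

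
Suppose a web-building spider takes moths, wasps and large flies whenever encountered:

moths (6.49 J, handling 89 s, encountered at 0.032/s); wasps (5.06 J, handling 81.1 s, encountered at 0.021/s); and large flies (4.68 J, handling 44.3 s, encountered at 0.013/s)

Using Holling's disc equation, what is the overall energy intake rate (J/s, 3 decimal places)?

0.061 J/s

R = (0.032×6.49 + 0.021×5.06 + 0.013×4.68) / (1 + 0.032×89 + 0.021×81.1 + 0.013×44.3) = 0.3748/6.127 = 0.06117 J/s.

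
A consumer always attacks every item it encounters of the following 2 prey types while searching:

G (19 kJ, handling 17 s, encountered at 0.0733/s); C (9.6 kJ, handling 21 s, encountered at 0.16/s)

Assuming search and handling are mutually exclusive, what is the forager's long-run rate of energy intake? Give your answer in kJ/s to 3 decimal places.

0.522 kJ/s

Energy encountered per unit search time: 0.0733×19 + 0.16×9.6 = 2.929 kJ/s.
Handling time per unit search time: 0.0733×17 + 0.16×21 = 4.606.
Rate = 2.929/(1 + 4.606) = 0.5224 kJ/s.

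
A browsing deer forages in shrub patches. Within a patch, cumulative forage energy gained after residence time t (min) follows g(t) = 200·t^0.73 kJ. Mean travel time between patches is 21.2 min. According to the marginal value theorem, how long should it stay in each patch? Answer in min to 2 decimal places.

By the marginal value theorem, leave when the instantaneous gain rate g'(t) equals the habitat-wide average g(t)/(T + t).
g'(t) = 0.73·200·t^-0.27. Setting 0.73·200·t^-0.27 = 200·t^0.73/(21.2+t) gives 0.73(21.2+t) = t, so 0.27·t = 0.73×21.2.
t* = 0.73×21.2/0.27 = 57.32 min.

57.32 min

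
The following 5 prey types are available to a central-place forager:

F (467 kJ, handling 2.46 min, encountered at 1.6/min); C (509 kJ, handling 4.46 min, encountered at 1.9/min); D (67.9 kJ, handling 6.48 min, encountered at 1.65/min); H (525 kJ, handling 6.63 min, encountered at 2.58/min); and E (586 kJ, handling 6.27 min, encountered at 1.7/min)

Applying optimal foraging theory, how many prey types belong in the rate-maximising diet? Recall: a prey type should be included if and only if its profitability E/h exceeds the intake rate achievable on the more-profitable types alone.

1

E/h in descending order: F 190, C 114, E 93.5, H 79.2, D 10.5 kJ/min. The optimal diet is the largest prefix of this list for which every included type satisfies E_i/h_i > R on the types above it.
Rate on top 1: 151.4. C: 114 < 151.4 → exclude; stop.
Optimal diet: F — 1 of 5 types.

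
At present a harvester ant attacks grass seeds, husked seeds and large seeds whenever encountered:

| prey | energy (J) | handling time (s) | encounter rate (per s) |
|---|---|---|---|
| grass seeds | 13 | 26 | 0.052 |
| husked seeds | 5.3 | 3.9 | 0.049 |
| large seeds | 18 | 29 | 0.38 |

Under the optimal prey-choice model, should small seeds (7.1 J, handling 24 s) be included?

Intake rate on the current diet: R = (0.052×13 + 0.049×5.3 + 0.38×18) / (1 + 0.052×26 + 0.049×3.9 + 0.38×29) = 7.776/13.56 = 0.5733 J/s.
Profitability of small seeds: 7.1/24 = 0.2958 J/s.
Since 0.2958 < R, time spent handling small seeds is better spent searching.

No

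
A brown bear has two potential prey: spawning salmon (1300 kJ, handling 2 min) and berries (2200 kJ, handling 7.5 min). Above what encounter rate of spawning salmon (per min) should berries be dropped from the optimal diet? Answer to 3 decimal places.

Drop berries once their profitability E₂/h₂ falls below the rate achievable on spawning salmon alone: E₂/h₂ = λE₁/(1 + λh₁).
Solve for λ: λE₁h₂ = E₂(1 + λh₁) → λ(E₁h₂ − E₂h₁) = E₂ → λ = E₂/(E₁h₂ − E₂h₁).
λ = 2200/(1300×7.5 − 2200×2) = 2200/5350 = 0.4112 per min.

0.411 per min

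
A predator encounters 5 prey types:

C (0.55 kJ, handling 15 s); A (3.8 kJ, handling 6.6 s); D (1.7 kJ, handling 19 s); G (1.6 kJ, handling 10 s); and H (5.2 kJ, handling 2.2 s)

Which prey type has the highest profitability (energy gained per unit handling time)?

H

Profitability E/h (kJ/s): C = 0.55/15 = 0.0367, A = 3.8/6.6 = 0.576, D = 1.7/19 = 0.0895, G = 1.6/10 = 0.16, H = 5.2/2.2 = 2.36.
Ranked: H > A > G > D > C.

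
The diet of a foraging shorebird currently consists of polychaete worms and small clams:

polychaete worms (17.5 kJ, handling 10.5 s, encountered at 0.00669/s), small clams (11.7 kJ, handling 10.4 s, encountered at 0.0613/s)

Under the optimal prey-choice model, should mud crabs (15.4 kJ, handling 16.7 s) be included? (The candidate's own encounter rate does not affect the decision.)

Yes

On polychaete worms and small clams alone, R = ΣλE/(1+Σλh) = 0.8343/1.708 = 0.4885 kJ/s.
mud crabs: E/h = 15.4/16.7 = 0.9222 kJ/s.
Since 0.9222 > R, including mud crabs increases the long-run rate.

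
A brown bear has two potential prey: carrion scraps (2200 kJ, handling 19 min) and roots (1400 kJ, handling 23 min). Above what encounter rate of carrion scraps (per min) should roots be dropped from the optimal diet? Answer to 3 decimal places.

At the threshold, the rate on carrion scraps alone equals the profitability of roots: λ·2200/(1 + λ·19) = 1400/23 = 60.87.
Rearranging, λ(2200 − 60.87×19) = 60.87, so λ = 60.87/1043 = 0.05833 per min.

0.058 per min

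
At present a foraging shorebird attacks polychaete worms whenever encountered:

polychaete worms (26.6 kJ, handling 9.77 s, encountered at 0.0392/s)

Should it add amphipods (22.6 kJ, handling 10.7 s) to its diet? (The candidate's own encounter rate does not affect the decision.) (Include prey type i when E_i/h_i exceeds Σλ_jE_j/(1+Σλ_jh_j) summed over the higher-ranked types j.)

Yes

Current rate: (0.0392×26.6)/(1 + 0.0392×9.77) = 0.754 kJ/s.
amphipods: E/h = 22.6/10.7 = 2.112 kJ/s.
Since 2.112 > R, including amphipods increases the long-run rate.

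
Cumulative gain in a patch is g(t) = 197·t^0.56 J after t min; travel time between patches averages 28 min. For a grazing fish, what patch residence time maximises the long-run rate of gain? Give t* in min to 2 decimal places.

35.64 min

Maximise g(t)/(T+t): set derivative to zero → g'(t)(T+t) = g(t).
g'(t) = 0.56·197·t^-0.44. Setting 0.56·197·t^-0.44 = 197·t^0.56/(28+t) gives 0.56(28+t) = t, so 0.44·t = 0.56×28.
t* = 0.56×28/0.44 = 35.64 min.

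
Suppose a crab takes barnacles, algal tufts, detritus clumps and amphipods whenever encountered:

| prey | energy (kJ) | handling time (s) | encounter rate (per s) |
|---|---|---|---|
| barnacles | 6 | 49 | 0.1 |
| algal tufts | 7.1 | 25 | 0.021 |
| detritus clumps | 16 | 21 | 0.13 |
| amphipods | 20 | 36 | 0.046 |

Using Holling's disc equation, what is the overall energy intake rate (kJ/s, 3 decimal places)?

R = Σλ_iE_i / (1 + Σλ_ih_i)
Numerator: 0.1×6 + 0.021×7.1 + 0.13×16 + 0.046×20 = 3.749
Denominator: 1 + 0.1×49 + 0.021×25 + 0.13×21 + 0.046×36 = 10.81
R = 3.749/10.81 = 0.3468 kJ/s

0.347 kJ/s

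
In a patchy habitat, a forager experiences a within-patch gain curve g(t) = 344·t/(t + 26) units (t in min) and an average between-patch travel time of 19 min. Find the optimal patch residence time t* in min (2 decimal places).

22.23 min

Optimal t* satisfies g'(t*) = g(t*)/(T + t*).
g'(t) = 344·26/(t + 26)². Setting 344·26/(t+26)² = 344t/[(t+26)(19+t)] gives 26(19+t) = t(t+26), so t² = 26×19 = 494.
t* = √494 = 22.23 min.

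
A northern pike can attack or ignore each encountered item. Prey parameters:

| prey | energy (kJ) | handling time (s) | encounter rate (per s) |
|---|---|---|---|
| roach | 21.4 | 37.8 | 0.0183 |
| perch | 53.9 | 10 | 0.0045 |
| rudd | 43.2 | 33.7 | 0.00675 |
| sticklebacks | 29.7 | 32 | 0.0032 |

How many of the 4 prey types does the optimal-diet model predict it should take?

Rank by E/h (kJ/s): perch 5.39, rudd 1.28, sticklebacks 0.928, roach 0.566. Include each in turn until the next type's E/h falls below the running intake rate.
Rate on top 1: 0.2321. rudd: 1.28 > 0.2321 → include.
Rate on top 2: 0.4198. sticklebacks: 0.928 > 0.4198 → include.
Rate on top 3: 0.4576. roach: 0.566 > 0.4576 → include.
Optimal diet: perch, rudd, sticklebacks, roach — 4 of 4 types.

4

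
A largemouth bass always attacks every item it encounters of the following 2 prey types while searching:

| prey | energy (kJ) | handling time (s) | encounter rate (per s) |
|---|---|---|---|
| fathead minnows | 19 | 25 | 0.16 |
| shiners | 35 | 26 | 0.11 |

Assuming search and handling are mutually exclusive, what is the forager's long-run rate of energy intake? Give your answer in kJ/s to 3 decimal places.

R = (0.16×19 + 0.11×35) / (1 + 0.16×25 + 0.11×26) = 6.89/7.86 = 0.8766 kJ/s.

0.877 kJ/s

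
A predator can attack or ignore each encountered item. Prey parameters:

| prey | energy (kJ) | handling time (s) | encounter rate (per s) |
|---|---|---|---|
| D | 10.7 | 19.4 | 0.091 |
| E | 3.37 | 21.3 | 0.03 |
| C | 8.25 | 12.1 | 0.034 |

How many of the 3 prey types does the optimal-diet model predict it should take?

E/h in descending order: C 0.682, D 0.552, E 0.158 kJ/s. The optimal diet is the largest prefix of this list for which every included type satisfies E_i/h_i > R on the types above it.
Rate on top 1: 0.1987. D: 0.552 > 0.1987 → include.
Rate on top 2: 0.3948. E: 0.158 < 0.3948 → exclude; stop.
Optimal diet: C, D — 2 of 3 types.

2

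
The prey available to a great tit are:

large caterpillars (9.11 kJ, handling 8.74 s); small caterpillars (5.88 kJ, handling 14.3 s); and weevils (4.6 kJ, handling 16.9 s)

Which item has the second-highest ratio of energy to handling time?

In descending order of E/h:
large caterpillars: 9.11/8.74 = 1.04 kJ/s
small caterpillars: 5.88/14.3 = 0.411 kJ/s
weevils: 4.6/16.9 = 0.272 kJ/s

small caterpillars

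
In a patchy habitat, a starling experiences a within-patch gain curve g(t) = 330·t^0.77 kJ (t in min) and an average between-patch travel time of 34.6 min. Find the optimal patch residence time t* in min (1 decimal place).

Maximise g(t)/(T+t): set derivative to zero → g'(t)(T+t) = g(t).
g'(t) = 0.77·330·t^-0.23. Setting 0.77·330·t^-0.23 = 330·t^0.77/(34.6+t) gives 0.77(34.6+t) = t, so 0.23·t = 0.77×34.6.
t* = 0.77×34.6/0.23 = 115.8 min.

115.8 min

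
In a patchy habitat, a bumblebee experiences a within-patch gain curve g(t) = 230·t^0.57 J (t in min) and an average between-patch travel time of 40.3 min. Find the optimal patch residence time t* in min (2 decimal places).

Maximise g(t)/(T+t): set derivative to zero → g'(t)(T+t) = g(t).
g'(t) = 0.57·230·t^-0.43. Setting 0.57·230·t^-0.43 = 230·t^0.57/(40.3+t) gives 0.57(40.3+t) = t, so 0.43·t = 0.57×40.3.
t* = 0.57×40.3/0.43 = 53.42 min.

53.42 min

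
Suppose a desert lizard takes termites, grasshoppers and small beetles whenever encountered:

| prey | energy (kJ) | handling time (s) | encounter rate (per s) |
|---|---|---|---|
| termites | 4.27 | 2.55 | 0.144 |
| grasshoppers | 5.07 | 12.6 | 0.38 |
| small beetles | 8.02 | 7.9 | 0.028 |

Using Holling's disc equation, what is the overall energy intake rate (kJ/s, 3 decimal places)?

0.434 kJ/s

R = (0.144×4.27 + 0.38×5.07 + 0.028×8.02) / (1 + 0.144×2.55 + 0.38×12.6 + 0.028×7.9) = 2.766/6.376 = 0.4338 kJ/s.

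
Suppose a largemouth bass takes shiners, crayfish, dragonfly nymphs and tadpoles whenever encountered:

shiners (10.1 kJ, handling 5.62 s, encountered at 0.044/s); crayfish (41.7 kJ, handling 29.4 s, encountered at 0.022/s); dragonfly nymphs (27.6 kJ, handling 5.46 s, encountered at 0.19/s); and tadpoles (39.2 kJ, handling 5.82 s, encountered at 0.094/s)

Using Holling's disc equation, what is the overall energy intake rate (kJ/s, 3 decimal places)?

R = (0.044×10.1 + 0.022×41.7 + 0.19×27.6 + 0.094×39.2) / (1 + 0.044×5.62 + 0.022×29.4 + 0.19×5.46 + 0.094×5.82) = 10.29/3.479 = 2.958 kJ/s.

2.958 kJ/s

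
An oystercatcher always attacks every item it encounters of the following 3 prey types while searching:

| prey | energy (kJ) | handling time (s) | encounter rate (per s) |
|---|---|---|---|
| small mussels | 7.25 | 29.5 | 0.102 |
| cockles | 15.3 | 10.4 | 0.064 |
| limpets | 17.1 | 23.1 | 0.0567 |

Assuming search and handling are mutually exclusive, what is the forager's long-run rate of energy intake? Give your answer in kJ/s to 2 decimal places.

R = (0.102×7.25 + 0.064×15.3 + 0.0567×17.1) / (1 + 0.102×29.5 + 0.064×10.4 + 0.0567×23.1) = 2.688/5.984 = 0.4492 kJ/s.

0.45 kJ/s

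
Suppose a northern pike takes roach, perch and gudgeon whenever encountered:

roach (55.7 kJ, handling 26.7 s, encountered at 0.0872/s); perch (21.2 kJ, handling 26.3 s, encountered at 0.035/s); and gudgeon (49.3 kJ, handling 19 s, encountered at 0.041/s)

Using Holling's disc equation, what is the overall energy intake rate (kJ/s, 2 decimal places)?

1.52 kJ/s

R = (0.0872×55.7 + 0.035×21.2 + 0.041×49.3) / (1 + 0.0872×26.7 + 0.035×26.3 + 0.041×19) = 7.62/5.028 = 1.516 kJ/s.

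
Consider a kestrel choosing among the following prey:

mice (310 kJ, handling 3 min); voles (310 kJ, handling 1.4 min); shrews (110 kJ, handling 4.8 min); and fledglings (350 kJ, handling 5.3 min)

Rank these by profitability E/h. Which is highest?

voles

Profitability E/h (kJ/min): mice = 310/3 = 103, voles = 310/1.4 = 221, shrews = 110/4.8 = 22.9, fledglings = 350/5.3 = 66.
Ranked: voles > mice > fledglings > shrews.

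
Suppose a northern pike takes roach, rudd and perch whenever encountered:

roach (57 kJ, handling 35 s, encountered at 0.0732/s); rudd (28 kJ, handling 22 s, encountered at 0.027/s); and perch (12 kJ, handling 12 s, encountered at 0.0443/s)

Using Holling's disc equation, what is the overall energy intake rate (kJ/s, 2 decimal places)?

Energy encountered per unit search time: 0.0732×57 + 0.027×28 + 0.0443×12 = 5.46 kJ/s.
Handling time per unit search time: 0.0732×35 + 0.027×22 + 0.0443×12 = 3.688.
Rate = 5.46/(1 + 3.688) = 1.165 kJ/s.

1.16 kJ/s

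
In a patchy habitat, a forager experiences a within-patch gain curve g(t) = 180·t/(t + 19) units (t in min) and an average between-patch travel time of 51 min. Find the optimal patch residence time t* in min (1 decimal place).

31.1 min

Maximise g(t)/(T+t): set derivative to zero → g'(t)(T+t) = g(t).
g'(t) = 180·19/(t + 19)². Setting 180·19/(t+19)² = 180t/[(t+19)(51+t)] gives 19(51+t) = t(t+19), so t² = 19×51 = 969.
t* = √969 = 31.13 min.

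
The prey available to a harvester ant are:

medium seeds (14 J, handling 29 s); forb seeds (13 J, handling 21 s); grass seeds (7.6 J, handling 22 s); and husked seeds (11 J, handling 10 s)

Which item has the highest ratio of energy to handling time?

husked seeds

In descending order of E/h:
husked seeds: 11/10 = 1.1 J/s
forb seeds: 13/21 = 0.619 J/s
medium seeds: 14/29 = 0.483 J/s
grass seeds: 7.6/22 = 0.345 J/s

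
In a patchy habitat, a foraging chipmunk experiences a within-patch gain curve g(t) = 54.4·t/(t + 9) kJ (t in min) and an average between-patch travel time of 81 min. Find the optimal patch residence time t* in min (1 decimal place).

By the marginal value theorem, leave when the instantaneous gain rate g'(t) equals the habitat-wide average g(t)/(T + t).
g'(t) = 54.4·9/(t + 9)². Setting 54.4·9/(t+9)² = 54.4t/[(t+9)(81+t)] gives 9(81+t) = t(t+9), so t² = 9×81 = 729.
t* = √729 = 27 min.

27.0 min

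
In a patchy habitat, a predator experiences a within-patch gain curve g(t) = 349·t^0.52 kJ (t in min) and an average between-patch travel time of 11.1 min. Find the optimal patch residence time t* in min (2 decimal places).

Optimal t* satisfies g'(t*) = g(t*)/(T + t*).
g'(t) = 0.52·349·t^-0.48. Setting 0.52·349·t^-0.48 = 349·t^0.52/(11.1+t) gives 0.52(11.1+t) = t, so 0.48·t = 0.52×11.1.
t* = 0.52×11.1/0.48 = 12.03 min.

12.03 min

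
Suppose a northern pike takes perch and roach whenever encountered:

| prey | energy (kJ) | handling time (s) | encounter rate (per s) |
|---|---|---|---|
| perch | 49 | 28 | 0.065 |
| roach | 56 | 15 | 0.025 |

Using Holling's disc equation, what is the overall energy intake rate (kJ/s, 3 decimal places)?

R = (0.065×49 + 0.025×56) / (1 + 0.065×28 + 0.025×15) = 4.585/3.195 = 1.435 kJ/s.

1.435 kJ/s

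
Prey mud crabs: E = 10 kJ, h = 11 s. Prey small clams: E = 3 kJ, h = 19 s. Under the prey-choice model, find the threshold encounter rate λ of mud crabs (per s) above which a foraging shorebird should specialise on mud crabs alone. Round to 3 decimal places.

0.019 per s

The zero-one rule: include small clams iff E₂/h₂ > λE₁/(1+λh₁). Equality gives the switch point.
λE₁h₂ = E₂ + λE₂h₁ ⇒ λ = E₂/(E₁h₂ − E₂h₁) = 3/(190 − 33) = 0.01911 per s.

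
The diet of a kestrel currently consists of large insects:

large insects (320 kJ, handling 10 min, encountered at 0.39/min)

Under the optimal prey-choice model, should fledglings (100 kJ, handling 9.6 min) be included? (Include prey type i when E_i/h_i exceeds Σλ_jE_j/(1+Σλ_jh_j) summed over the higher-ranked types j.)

No

Current rate: (0.39×320)/(1 + 0.39×10) = 25.47 kJ/min.
fledglings: E/h = 100/9.6 = 10.42 kJ/min.
10.42 < 25.47, so adding fledglings would lower the average — exclude it.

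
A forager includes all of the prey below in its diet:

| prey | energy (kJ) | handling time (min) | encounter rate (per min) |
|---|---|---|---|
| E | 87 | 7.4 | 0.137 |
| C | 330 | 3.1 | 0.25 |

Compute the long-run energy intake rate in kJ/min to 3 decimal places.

33.856 kJ/min

R = (0.137×87 + 0.25×330) / (1 + 0.137×7.4 + 0.25×3.1) = 94.42/2.789 = 33.86 kJ/min.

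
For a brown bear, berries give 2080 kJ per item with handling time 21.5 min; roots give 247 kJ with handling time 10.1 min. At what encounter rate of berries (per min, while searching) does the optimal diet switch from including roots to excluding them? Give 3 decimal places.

The zero-one rule: include roots iff E₂/h₂ > λE₁/(1+λh₁). Equality gives the switch point.
λE₁h₂ = E₂ + λE₂h₁ ⇒ λ = E₂/(E₁h₂ − E₂h₁) = 247/(2.101e+04 − 5310) = 0.01573 per min.

0.016 per min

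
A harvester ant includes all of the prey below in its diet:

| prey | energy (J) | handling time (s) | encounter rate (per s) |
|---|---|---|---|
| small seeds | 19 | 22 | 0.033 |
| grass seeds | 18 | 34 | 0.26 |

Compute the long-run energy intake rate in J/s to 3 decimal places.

0.502 J/s

Energy encountered per unit search time: 0.033×19 + 0.26×18 = 5.307 J/s.
Handling time per unit search time: 0.033×22 + 0.26×34 = 9.566.
Rate = 5.307/(1 + 9.566) = 0.5023 J/s.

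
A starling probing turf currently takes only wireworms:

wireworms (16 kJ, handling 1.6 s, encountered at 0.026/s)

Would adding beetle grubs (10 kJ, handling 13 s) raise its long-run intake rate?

Current rate: (0.026×16)/(1 + 0.026×1.6) = 0.3994 kJ/s.
Profitability of beetle grubs: 10/13 = 0.7692 kJ/s.
0.7692 > 0.3994, so adding beetle grubs raises the average — include it.

Yes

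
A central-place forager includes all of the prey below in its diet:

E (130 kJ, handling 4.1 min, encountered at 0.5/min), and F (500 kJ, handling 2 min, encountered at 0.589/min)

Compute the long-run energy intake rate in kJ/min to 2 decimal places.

85.03 kJ/min

R = (0.5×130 + 0.589×500) / (1 + 0.5×4.1 + 0.589×2) = 359.5/4.228 = 85.03 kJ/min.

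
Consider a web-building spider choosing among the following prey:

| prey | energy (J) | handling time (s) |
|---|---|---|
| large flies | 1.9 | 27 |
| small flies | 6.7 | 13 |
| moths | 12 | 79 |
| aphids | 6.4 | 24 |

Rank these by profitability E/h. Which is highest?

small flies

Profitability E/h (J/s): large flies = 1.9/27 = 0.0704, small flies = 6.7/13 = 0.515, moths = 12/79 = 0.152, aphids = 6.4/24 = 0.267.
Ranked: small flies > aphids > moths > large flies.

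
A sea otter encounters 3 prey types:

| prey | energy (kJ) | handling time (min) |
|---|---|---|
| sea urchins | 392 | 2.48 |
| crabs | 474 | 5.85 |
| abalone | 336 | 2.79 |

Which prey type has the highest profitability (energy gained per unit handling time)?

In descending order of E/h:
sea urchins: 392/2.48 = 158 kJ/min
abalone: 336/2.79 = 120 kJ/min
crabs: 474/5.85 = 81 kJ/min

sea urchins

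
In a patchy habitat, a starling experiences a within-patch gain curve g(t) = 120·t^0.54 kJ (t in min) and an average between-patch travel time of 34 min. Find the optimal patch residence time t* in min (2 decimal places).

Optimal t* satisfies g'(t*) = g(t*)/(T + t*).
g'(t) = 0.54·120·t^-0.46. Setting 0.54·120·t^-0.46 = 120·t^0.54/(34+t) gives 0.54(34+t) = t, so 0.46·t = 0.54×34.
t* = 0.54×34/0.46 = 39.91 min.

39.91 min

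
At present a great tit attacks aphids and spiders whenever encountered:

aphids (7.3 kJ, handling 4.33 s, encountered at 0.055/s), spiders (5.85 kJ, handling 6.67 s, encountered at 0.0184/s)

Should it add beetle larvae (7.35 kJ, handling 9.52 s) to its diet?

Current rate: (0.055×7.3 + 0.0184×5.85)/(1 + 0.055×4.33 + 0.0184×6.67) = 0.3741 kJ/s.
Profitability of beetle larvae: 7.35/9.52 = 0.7721 kJ/s.
0.7721 > 0.3741, so adding beetle larvae raises the average — include it.

Yes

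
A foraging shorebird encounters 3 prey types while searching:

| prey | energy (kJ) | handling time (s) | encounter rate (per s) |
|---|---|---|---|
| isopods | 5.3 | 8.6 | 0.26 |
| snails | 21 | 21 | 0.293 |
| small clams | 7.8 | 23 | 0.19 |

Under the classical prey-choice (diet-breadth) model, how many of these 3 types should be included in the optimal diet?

1

Profitabilities (E/h, kJ/s): snails 1, isopods 0.616, small clams 0.339. Add prey in this order while the next type's profitability exceeds the intake rate on those already taken.
Rate on top 1: 0.8602. isopods: 0.616 < 0.8602 → exclude; stop.
Optimal diet: snails — 1 of 3 types.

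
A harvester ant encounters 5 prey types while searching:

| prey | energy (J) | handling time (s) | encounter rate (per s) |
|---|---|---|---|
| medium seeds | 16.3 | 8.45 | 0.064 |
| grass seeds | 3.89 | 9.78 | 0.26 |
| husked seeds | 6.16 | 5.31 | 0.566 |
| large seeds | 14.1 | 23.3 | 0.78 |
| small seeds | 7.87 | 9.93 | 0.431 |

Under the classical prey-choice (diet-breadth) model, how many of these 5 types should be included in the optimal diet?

Profitabilities (E/h, J/s): medium seeds 1.93, husked seeds 1.16, small seeds 0.793, large seeds 0.605, grass seeds 0.398. Add prey in this order while the next type's profitability exceeds the intake rate on those already taken.
Rate on top 1: 0.6771. husked seeds: 1.16 > 0.6771 → include.
Rate on top 2: 0.9964. small seeds: 0.793 < 0.9964 → exclude; stop.
Optimal diet: medium seeds, husked seeds — 2 of 5 types.

2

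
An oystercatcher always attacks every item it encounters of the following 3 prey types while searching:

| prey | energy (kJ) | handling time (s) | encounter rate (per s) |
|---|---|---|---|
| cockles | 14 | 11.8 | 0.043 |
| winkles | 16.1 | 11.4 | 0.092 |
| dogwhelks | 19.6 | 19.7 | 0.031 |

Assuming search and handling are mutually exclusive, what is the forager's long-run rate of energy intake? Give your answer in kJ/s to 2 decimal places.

R = Σλ_iE_i / (1 + Σλ_ih_i)
Numerator: 0.043×14 + 0.092×16.1 + 0.031×19.6 = 2.691
Denominator: 1 + 0.043×11.8 + 0.092×11.4 + 0.031×19.7 = 3.167
R = 2.691/3.167 = 0.8497 kJ/s

0.85 kJ/s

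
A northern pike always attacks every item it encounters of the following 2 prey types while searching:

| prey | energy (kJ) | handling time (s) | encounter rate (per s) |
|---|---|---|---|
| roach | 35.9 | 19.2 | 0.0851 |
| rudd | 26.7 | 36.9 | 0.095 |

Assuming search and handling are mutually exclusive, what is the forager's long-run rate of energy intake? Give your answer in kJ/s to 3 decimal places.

R = Σλ_iE_i / (1 + Σλ_ih_i)
Numerator: 0.0851×35.9 + 0.095×26.7 = 5.592
Denominator: 1 + 0.0851×19.2 + 0.095×36.9 = 6.139
R = 5.592/6.139 = 0.9108 kJ/s

0.911 kJ/s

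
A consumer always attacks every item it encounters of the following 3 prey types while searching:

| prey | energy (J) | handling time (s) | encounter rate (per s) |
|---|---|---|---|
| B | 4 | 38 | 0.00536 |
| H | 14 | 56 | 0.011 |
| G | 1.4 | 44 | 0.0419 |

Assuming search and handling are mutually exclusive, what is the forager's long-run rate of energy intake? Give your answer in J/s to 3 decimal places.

0.064 J/s

Energy encountered per unit search time: 0.00536×4 + 0.011×14 + 0.0419×1.4 = 0.2341 J/s.
Handling time per unit search time: 0.00536×38 + 0.011×56 + 0.0419×44 = 2.663.
Rate = 0.2341/(1 + 2.663) = 0.0639 J/s.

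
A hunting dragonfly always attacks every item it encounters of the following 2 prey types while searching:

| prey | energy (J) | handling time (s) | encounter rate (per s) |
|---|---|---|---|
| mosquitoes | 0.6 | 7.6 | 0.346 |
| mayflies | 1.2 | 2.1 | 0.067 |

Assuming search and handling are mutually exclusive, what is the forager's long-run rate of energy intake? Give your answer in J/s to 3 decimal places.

0.076 J/s

R = (0.346×0.6 + 0.067×1.2) / (1 + 0.346×7.6 + 0.067×2.1) = 0.288/3.77 = 0.07639 J/s.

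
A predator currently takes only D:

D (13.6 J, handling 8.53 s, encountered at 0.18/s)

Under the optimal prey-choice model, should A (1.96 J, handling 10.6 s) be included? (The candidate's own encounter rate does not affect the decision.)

On D alone, R = ΣλE/(1+Σλh) = 2.448/2.535 = 0.9655 J/s.
Profitability of A: 1.96/10.6 = 0.1849 J/s.
0.1849 < 0.9655, so adding A would lower the average — exclude it.

No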